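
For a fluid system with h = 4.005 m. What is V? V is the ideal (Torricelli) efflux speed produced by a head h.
Formula: V = \sqrt{2 g h}
V = √(2·9.81·4.005) = 8.864 m/s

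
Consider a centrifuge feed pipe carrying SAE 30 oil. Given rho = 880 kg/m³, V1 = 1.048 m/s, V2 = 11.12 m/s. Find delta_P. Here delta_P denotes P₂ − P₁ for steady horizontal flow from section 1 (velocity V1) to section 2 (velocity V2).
Formula: \Delta P = \frac{1}{2} \rho (V_1^2 - V_2^2)
delta_P = 0.5·880·(1.048² − 11.12²)/1000 = -53.92 kPa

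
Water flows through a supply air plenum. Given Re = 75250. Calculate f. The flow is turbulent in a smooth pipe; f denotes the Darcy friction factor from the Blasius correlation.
Formula: f = \frac{0.316}{Re^{0.25}}
f = 0.316/75250^0.25 = 0.01908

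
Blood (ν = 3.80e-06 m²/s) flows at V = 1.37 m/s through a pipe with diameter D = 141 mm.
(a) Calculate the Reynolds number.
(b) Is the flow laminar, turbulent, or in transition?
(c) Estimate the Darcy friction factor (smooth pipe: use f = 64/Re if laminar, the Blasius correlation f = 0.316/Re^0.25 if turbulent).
(a) Re = V·D/ν = 1.37·0.141/3.80e-06 = 50834
(b) Flow regime: turbulent (Re > 4000)
(c) Friction factor: f = 0.316/Re^0.25 = 0.316/50834^0.25 = 0.02104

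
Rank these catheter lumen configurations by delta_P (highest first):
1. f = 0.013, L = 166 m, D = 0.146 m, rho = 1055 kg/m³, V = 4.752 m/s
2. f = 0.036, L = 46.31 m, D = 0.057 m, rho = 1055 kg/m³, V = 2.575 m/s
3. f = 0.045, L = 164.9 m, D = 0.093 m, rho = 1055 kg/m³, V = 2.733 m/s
Case 1: delta_P = 176.1 kPa
Case 2: delta_P = 102.3 kPa
Case 3: delta_P = 314.4 kPa
Ranking (highest first): 3, 1, 2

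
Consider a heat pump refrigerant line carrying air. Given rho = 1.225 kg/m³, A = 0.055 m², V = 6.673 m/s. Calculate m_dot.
Formula: \dot{m} = \rho A V
m_dot = 1.225·0.055·6.673 = 0.4496 kg/s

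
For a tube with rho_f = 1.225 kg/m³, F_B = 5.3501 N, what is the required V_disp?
Formula: F_B = \rho_f g V_{disp}
Substituting knowns: 5.3501 = 1.225·9.81·V_disp
Solving for V_disp: V_disp = 5.3501/(1.225·9.81) = 0.4452 m³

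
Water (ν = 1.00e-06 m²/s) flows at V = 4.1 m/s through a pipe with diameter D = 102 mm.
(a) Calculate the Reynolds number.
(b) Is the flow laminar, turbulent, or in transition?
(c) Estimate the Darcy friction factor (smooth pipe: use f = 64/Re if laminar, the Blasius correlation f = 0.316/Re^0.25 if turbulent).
(a) Re = V·D/ν = 4.1·0.102/1.00e-06 = 418200
(b) Flow regime: turbulent (Re > 4000)
(c) Friction factor: f = 0.316/Re^0.25 = 0.316/418200^0.25 = 0.01243 (Blasius is strictly valid for Re ≲ 1e5; used here as the smooth-pipe estimate the problem specifies)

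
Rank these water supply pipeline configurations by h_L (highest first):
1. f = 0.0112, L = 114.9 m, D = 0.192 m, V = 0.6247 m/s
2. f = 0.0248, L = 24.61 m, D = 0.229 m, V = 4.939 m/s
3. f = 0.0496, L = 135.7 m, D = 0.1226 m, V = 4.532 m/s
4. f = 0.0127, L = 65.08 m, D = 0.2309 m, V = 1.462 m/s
Case 1: h_L = 0.1333 m
Case 2: h_L = 3.314 m
Case 3: h_L = 57.47 m
Case 4: h_L = 0.39 m
Ranking (highest first): 3, 2, 4, 1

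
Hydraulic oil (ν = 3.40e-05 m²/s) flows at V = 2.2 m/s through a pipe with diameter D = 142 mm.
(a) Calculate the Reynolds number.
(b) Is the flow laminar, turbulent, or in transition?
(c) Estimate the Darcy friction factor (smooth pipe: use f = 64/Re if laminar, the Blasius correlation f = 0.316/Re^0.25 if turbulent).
(a) Re = V·D/ν = 2.2·0.142/3.40e-05 = 9188.2
(b) Flow regime: turbulent (Re > 4000)
(c) Friction factor: f = 0.316/Re^0.25 = 0.316/9188.2^0.25 = 0.03228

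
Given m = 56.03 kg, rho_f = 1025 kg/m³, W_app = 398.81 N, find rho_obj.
Formula: W_{app} = mg\left(1 - \frac{\rho_f}{\rho_{obj}}\right)
Substituting knowns: 398.81 = 56.03·9.81·(1 − 1025/rho_obj)
Solving for rho_obj: rho_obj = 1025/(1 − 398.81/(56.03·9.81)) = 3735 kg/m³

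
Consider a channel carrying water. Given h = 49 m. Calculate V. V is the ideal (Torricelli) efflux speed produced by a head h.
Formula: V = \sqrt{2 g h}
V = √(2·9.81·49) = 31.01 m/s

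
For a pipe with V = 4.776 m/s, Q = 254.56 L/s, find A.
Formula: Q = A V
Substituting knowns: 254.56 = A·4.776·1000
Solving for A: A = (254.56/1000)/4.776 = 0.0533 m²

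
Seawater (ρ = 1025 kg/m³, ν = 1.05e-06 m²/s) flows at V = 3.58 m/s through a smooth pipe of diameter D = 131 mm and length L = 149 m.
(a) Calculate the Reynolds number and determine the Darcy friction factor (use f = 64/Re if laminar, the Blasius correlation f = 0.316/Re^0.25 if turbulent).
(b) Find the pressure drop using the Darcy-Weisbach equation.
(a) Re = V·D/ν = 3.58·0.131/1.05e-06 = 446650 → turbulent (Re > 4000); f = 0.316/Re^0.25 = 0.316/446650^0.25 = 0.012223 (Blasius is strictly valid for Re ≲ 1e5; used here as the smooth-pipe estimate the problem specifies)
(b) Darcy-Weisbach: ΔP = f·(L/D)·½ρV²/1000 = 0.012223·(149/0.131)·½·1025·3.58²/1000 = 91.32 kPa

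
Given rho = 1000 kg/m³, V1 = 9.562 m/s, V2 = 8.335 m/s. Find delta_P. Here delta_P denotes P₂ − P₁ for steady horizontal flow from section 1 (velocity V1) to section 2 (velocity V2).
Formula: \Delta P = \frac{1}{2} \rho (V_1^2 - V_2^2)
delta_P = 0.5·1000·(9.562² − 8.335²)/1000 = 10.98 kPa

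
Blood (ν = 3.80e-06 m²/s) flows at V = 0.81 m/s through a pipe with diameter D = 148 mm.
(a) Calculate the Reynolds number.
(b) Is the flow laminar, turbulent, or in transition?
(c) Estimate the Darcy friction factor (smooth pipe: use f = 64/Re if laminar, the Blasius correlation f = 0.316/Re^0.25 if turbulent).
(a) Re = V·D/ν = 0.81·0.148/3.80e-06 = 31547
(b) Flow regime: turbulent (Re > 4000)
(c) Friction factor: f = 0.316/Re^0.25 = 0.316/31547^0.25 = 0.02371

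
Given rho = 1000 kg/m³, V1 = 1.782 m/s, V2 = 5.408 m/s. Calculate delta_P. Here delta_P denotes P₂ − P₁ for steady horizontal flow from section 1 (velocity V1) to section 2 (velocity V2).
Formula: \Delta P = \frac{1}{2} \rho (V_1^2 - V_2^2)
delta_P = 0.5·1000·(1.782² − 5.408²)/1000 = -13.04 kPa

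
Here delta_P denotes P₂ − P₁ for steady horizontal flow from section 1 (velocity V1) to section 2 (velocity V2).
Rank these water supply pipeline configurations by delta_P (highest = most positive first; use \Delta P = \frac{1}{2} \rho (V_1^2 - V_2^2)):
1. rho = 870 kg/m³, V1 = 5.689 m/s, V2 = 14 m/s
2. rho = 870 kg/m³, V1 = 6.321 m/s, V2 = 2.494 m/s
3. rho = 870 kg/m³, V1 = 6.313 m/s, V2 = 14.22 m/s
Case 1: delta_P = -71.18 kPa
Case 2: delta_P = 14.67 kPa
Case 3: delta_P = -70.62 kPa
Ranking (highest first): 2, 3, 1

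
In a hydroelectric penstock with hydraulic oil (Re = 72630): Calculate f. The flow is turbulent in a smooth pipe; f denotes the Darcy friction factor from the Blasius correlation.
Formula: f = \frac{0.316}{Re^{0.25}}
f = 0.316/72630^0.25 = 0.01925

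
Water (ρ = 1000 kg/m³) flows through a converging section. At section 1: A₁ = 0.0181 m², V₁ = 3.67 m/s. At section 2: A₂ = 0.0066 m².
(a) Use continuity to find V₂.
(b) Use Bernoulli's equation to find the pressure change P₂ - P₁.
(a) Continuity: A₁V₁=A₂V₂ -> V₂=A₁V₁/A₂=0.0181*3.67/0.0066=10.06 m/s
(b) Bernoulli: P₂-P₁=0.5*rho*(V₁^2-V₂^2)/1000=0.5*1000*(3.67^2-10.06^2)/1000=-43.87 kPa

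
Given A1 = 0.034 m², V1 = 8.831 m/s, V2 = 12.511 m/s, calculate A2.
Formula: V_2 = \frac{A_1 V_1}{A_2}
Substituting knowns: 12.511 = 0.034·8.831/A2
Solving for A2: A2 = 0.034·8.831/12.511 = 0.024 m²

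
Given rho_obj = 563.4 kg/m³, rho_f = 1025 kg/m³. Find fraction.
Formula: f_{sub} = \frac{\rho_{obj}}{\rho_f}
fraction = 563.4/1025 = 0.5497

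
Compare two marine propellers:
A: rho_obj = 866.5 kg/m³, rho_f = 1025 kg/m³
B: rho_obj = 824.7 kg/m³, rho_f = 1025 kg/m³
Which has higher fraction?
fraction(A) = 0.8454, fraction(B) = 0.8046. Answer: A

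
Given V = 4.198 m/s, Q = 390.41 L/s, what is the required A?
Formula: Q = A V
Substituting knowns: 390.41 = A·4.198·1000
Solving for A: A = (390.41/1000)/4.198 = 0.093 m²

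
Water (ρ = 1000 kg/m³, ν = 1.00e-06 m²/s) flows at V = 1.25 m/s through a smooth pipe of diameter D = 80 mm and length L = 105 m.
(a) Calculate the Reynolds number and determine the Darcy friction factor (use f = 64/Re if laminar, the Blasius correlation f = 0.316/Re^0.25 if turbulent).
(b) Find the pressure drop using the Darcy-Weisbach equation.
(a) Re = V·D/ν = 1.25·0.08/1.00e-06 = 100000 → turbulent (Re > 4000); f = 0.316/Re^0.25 = 0.316/100000^0.25 = 0.01777
(b) Darcy-Weisbach: ΔP = f·(L/D)·½ρV²/1000 = 0.01777·(105/0.080)·½·1000·1.25²/1000 = 18.22 kPa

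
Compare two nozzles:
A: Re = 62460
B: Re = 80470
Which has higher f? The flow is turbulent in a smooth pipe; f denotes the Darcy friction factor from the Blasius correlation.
f(A) = 0.01999, f(B) = 0.01876. Answer: A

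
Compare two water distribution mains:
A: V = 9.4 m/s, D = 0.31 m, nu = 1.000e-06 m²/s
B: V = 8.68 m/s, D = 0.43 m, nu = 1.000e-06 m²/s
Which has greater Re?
Re(A) = 2.914e+06, Re(B) = 3.732e+06. Answer: B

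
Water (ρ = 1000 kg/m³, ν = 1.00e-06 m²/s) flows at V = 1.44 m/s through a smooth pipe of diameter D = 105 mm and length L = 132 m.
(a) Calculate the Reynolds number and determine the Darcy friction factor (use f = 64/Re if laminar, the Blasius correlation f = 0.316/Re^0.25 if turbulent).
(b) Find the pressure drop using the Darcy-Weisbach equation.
(a) Re = V·D/ν = 1.44·0.105/1.00e-06 = 151200 → turbulent (Re > 4000); f = 0.316/Re^0.25 = 0.316/151200^0.25 = 0.016025 (Blasius is strictly valid for Re ≲ 1e5; used here as the smooth-pipe estimate the problem specifies)
(b) Darcy-Weisbach: ΔP = f·(L/D)·½ρV²/1000 = 0.016025·(132/0.105)·½·1000·1.44²/1000 = 20.89 kPa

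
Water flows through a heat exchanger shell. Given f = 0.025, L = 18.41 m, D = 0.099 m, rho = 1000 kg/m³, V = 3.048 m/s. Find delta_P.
Formula: \Delta P = f \frac{L}{D} \frac{\rho V^2}{2}
delta_P = 0.025·(18.41/0.099)·0.5·1000·3.048²/1000 = 21.6 kPa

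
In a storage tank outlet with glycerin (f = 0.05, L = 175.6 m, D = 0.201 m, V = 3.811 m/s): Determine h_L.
Formula: h_L = f \frac{L}{D} \frac{V^2}{2g}
h_L = 0.05·(175.6/0.201)·3.811²/(2·9.81) = 32.34 m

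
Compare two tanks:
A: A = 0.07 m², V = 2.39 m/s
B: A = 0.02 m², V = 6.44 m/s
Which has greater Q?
Q(A) = 167.3 L/s, Q(B) = 128.8 L/s. Answer: A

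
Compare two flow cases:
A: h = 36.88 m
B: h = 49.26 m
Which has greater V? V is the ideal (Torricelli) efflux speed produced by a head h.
V(A) = 26.9 m/s, V(B) = 31.09 m/s. Answer: B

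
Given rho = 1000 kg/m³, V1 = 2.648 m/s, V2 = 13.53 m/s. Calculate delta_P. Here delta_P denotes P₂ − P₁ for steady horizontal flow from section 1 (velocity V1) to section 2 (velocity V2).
Formula: \Delta P = \frac{1}{2} \rho (V_1^2 - V_2^2)
delta_P = 0.5·1000·(2.648² − 13.53²)/1000 = -88.02 kPa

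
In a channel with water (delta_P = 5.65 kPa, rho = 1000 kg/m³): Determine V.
Formula: V = \sqrt{\frac{2 \Delta P}{\rho}}
V = √(2·(5.65·1000)/1000) = 3.362 m/s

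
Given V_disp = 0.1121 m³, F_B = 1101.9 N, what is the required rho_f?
Formula: F_B = \rho_f g V_{disp}
Substituting knowns: 1101.9 = rho_f·9.81·0.1121
Solving for rho_f: rho_f = 1101.9/(9.81·0.1121) = 1002 kg/m³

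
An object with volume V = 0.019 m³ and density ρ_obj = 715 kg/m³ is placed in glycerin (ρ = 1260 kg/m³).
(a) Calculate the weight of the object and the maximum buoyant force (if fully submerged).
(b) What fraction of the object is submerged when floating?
(a) W=rho_obj*g*V=715*9.81*0.019=133.3 N; F_B(max)=rho*g*V=1260*9.81*0.019=234.9 N
(b) Floating fraction=rho_obj/rho=715/1260=0.567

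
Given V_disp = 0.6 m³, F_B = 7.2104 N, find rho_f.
Formula: F_B = \rho_f g V_{disp}
Substituting knowns: 7.2104 = rho_f·9.81·0.6
Solving for rho_f: rho_f = 7.2104/(9.81·0.6) = 1.225 kg/m³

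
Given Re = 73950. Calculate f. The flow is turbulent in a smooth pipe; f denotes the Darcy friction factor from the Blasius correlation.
Formula: f = \frac{0.316}{Re^{0.25}}
f = 0.316/73950^0.25 = 0.01916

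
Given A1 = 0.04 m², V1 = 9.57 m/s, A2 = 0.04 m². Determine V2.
Formula: V_2 = \frac{A_1 V_1}{A_2}
V2 = 0.04·9.57/0.04 = 9.57 m/s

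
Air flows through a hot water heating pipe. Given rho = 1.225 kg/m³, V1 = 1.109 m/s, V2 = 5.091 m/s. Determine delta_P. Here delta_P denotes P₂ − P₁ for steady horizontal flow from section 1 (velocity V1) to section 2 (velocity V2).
Formula: \Delta P = \frac{1}{2} \rho (V_1^2 - V_2^2)
delta_P = 0.5·1.225·(1.109² − 5.091²)/1000 = -0.01512 kPa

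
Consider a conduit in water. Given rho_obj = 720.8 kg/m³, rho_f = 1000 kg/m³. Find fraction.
Formula: f_{sub} = \frac{\rho_{obj}}{\rho_f}
fraction = 720.8/1000 = 0.7208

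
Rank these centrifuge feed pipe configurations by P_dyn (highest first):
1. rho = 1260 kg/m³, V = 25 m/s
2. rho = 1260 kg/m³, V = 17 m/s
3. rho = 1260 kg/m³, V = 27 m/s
Case 1: P_dyn = 393.8 kPa
Case 2: P_dyn = 182.1 kPa
Case 3: P_dyn = 459.3 kPa
Ranking (highest first): 3, 1, 2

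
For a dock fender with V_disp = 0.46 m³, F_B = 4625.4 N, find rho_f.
Formula: F_B = \rho_f g V_{disp}
Substituting knowns: 4625.4 = rho_f·9.81·0.46
Solving for rho_f: rho_f = 4625.4/(9.81·0.46) = 1025 kg/m³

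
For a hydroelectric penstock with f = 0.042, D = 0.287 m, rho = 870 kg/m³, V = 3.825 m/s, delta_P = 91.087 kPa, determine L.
Formula: \Delta P = f \frac{L}{D} \frac{\rho V^2}{2}
Substituting knowns: 91.087 = 0.042·(L/0.287)·0.5·870·3.825²/1000
Solving for L: L = (91.087·1000)·0.287/(0.042·0.5·870·3.825²) = 97.8 m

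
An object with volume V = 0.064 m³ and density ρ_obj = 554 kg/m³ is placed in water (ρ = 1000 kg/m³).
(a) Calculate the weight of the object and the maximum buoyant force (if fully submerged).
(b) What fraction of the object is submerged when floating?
(a) W=rho_obj*g*V=554*9.81*0.064=347.8 N; F_B(max)=rho*g*V=1000*9.81*0.064=627.8 N
(b) Floating fraction=rho_obj/rho=554/1000=0.554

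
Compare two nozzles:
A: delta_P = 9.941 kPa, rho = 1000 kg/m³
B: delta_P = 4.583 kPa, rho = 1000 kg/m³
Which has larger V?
V(A) = 4.459 m/s, V(B) = 3.028 m/s. Answer: A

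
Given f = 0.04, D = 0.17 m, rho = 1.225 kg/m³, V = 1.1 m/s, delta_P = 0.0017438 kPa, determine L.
Formula: \Delta P = f \frac{L}{D} \frac{\rho V^2}{2}
Substituting knowns: 0.0017438 = 0.04·(L/0.17)·0.5·1.225·1.1²/1000
Solving for L: L = (0.0017438·1000)·0.17/(0.04·0.5·1.225·1.1²) = 10 m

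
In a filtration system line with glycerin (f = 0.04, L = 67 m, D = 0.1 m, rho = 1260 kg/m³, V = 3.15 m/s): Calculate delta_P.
Formula: \Delta P = f \frac{L}{D} \frac{\rho V^2}{2}
delta_P = 0.04·(67/0.1)·0.5·1260·3.15²/1000 = 167.5 kPa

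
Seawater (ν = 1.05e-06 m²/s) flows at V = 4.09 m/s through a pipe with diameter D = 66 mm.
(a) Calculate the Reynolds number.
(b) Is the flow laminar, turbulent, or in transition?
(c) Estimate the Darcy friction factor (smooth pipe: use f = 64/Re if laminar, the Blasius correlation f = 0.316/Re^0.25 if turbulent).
(a) Re = V·D/ν = 4.09·0.066/1.05e-06 = 257090
(b) Flow regime: turbulent (Re > 4000)
(c) Friction factor: f = 0.316/Re^0.25 = 0.316/257090^0.25 = 0.01403 (Blasius is strictly valid for Re ≲ 1e5; used here as the smooth-pipe estimate the problem specifies)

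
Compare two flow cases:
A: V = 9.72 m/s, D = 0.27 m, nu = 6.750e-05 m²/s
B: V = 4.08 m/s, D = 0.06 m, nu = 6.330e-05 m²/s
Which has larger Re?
Re(A) = 38880, Re(B) = 3867. Answer: A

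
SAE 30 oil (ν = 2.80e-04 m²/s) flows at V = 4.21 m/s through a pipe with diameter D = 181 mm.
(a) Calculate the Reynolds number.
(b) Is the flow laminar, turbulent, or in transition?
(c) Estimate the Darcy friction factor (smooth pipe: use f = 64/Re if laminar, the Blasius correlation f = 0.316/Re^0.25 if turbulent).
(a) Re = V·D/ν = 4.21·0.181/2.80e-04 = 2721.5
(b) Flow regime: transition (2300 ≤ Re ≤ 4000)
(c) Friction factor: f ≈ 0.04 (transitional regime, no simple correlation)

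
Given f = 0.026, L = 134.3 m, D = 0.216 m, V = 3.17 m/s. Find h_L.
Formula: h_L = f \frac{L}{D} \frac{V^2}{2g}
h_L = 0.026·(134.3/0.216)·3.17²/(2·9.81) = 8.28 m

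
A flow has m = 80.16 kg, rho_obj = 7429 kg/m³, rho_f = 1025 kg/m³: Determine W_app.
Formula: W_{app} = mg\left(1 - \frac{\rho_f}{\rho_{obj}}\right)
W_app = 80.16·9.81·(1 − 1025/7429) = 677.9 N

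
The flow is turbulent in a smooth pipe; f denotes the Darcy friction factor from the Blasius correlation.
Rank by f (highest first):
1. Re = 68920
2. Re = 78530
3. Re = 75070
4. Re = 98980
Case 1: f = 0.0195
Case 2: f = 0.01888
Case 3: f = 0.01909
Case 4: f = 0.01782
Ranking (highest first): 1, 3, 2, 4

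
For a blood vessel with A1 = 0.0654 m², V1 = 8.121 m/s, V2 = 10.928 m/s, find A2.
Formula: V_2 = \frac{A_1 V_1}{A_2}
Substituting knowns: 10.928 = 0.0654·8.121/A2
Solving for A2: A2 = 0.0654·8.121/10.928 = 0.0486 m²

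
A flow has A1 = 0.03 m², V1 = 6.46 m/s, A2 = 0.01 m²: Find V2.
Formula: V_2 = \frac{A_1 V_1}{A_2}
V2 = 0.03·6.46/0.01 = 19.38 m/s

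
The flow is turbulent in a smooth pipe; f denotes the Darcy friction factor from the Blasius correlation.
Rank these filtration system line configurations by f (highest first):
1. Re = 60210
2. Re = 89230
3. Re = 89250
Case 1: f = 0.02017
Case 2: f = 0.01828
Case 3: f = 0.01828
Ranking (highest first): 1, 2, 3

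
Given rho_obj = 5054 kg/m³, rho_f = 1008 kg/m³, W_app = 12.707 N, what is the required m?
Formula: W_{app} = mg\left(1 - \frac{\rho_f}{\rho_{obj}}\right)
Substituting knowns: 12.707 = m·9.81·(1 − 1008/5054)
Solving for m: m = 12.707/(9.81·(1 − 1008/5054)) = 1.618 kg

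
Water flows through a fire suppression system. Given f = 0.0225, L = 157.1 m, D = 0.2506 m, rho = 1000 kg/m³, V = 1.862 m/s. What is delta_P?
Formula: \Delta P = f \frac{L}{D} \frac{\rho V^2}{2}
delta_P = 0.0225·(157.1/0.2506)·0.5·1000·1.862²/1000 = 24.45 kPa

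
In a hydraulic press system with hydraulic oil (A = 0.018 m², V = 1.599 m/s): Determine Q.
Formula: Q = A V
Q = 0.018·1.599·1000 = 28.78 L/s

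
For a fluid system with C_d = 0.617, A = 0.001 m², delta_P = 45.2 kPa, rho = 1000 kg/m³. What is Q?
Formula: Q = C_d A \sqrt{\frac{2 \Delta P}{\rho}}
Q = 0.617·0.001·√(2·(45.2·1000)/1000)·1000 = 5.866 L/s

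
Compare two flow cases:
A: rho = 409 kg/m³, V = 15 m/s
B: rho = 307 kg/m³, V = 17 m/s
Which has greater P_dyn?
P_dyn(A) = 46.01 kPa, P_dyn(B) = 44.36 kPa. Answer: A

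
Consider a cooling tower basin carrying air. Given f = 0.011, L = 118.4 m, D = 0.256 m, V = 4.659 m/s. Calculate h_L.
Formula: h_L = f \frac{L}{D} \frac{V^2}{2g}
h_L = 0.011·(118.4/0.256)·4.659²/(2·9.81) = 5.628 m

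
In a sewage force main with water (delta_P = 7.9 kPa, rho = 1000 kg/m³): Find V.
Formula: V = \sqrt{\frac{2 \Delta P}{\rho}}
V = √(2·(7.9·1000)/1000) = 3.975 m/s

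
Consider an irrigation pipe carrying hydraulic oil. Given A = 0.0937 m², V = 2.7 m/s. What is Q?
Formula: Q = A V
Q = 0.0937·2.7·1000 = 253 L/s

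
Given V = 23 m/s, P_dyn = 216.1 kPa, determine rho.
Formula: P_{dyn} = \frac{1}{2} \rho V^2
Substituting knowns: 216.1 = 0.5·rho·23²/1000
Solving for rho: rho = 2·(216.1·1000)/23² = 817 kg/m³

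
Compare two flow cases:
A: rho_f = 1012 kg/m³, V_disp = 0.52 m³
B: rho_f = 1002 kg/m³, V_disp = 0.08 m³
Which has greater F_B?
F_B(A) = 5162 N, F_B(B) = 786.4 N. Answer: A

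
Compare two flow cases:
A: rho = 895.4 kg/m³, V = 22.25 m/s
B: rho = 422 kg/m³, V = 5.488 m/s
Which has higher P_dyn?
P_dyn(A) = 221.6 kPa, P_dyn(B) = 6.355 kPa. Answer: A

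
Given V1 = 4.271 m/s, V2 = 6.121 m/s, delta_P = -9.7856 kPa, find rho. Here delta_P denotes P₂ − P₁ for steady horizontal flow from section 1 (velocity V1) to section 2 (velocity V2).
Formula: \Delta P = \frac{1}{2} \rho (V_1^2 - V_2^2)
Substituting knowns: -9.7856 = 0.5·rho·(4.271² − 6.121²)/1000
Solving for rho: rho = 2·(-9.7856·1000)/(4.271² − 6.121²) = 1018 kg/m³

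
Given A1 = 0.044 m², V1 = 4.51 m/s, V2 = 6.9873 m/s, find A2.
Formula: V_2 = \frac{A_1 V_1}{A_2}
Substituting knowns: 6.9873 = 0.044·4.51/A2
Solving for A2: A2 = 0.044·4.51/6.9873 = 0.0284 m²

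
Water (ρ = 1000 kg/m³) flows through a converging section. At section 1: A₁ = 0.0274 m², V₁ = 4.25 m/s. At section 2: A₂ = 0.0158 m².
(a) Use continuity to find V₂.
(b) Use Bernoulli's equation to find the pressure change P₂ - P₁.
(a) Continuity: A₁V₁=A₂V₂ -> V₂=A₁V₁/A₂=0.0274*4.25/0.0158=7.37 m/s
(b) Bernoulli: P₂-P₁=0.5*rho*(V₁^2-V₂^2)/1000=0.5*1000*(4.25^2-7.37^2)/1000=-18.13 kPa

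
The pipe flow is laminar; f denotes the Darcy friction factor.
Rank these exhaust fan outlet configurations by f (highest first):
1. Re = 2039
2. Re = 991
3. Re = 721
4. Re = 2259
Case 1: f = 0.03139
Case 2: f = 0.06458
Case 3: f = 0.08877
Case 4: f = 0.02833
Ranking (highest first): 3, 2, 1, 4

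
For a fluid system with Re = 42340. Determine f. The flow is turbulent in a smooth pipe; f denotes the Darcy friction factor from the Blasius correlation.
Formula: f = \frac{0.316}{Re^{0.25}}
f = 0.316/42340^0.25 = 0.02203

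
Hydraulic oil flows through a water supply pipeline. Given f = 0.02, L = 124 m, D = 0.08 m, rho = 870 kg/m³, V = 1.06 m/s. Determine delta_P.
Formula: \Delta P = f \frac{L}{D} \frac{\rho V^2}{2}
delta_P = 0.02·(124/0.08)·0.5·870·1.06²/1000 = 15.15 kPa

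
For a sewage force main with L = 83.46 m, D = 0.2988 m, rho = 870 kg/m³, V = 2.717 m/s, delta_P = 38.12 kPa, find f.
Formula: \Delta P = f \frac{L}{D} \frac{\rho V^2}{2}
Substituting knowns: 38.12 = f·(83.46/0.2988)·0.5·870·2.717²/1000
Solving for f: f = (38.12·1000)/((83.46/0.2988)·0.5·870·2.717²) = 0.0425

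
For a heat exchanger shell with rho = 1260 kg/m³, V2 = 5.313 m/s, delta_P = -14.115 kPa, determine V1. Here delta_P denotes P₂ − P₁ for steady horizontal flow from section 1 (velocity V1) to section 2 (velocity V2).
Formula: \Delta P = \frac{1}{2} \rho (V_1^2 - V_2^2)
Substituting knowns: -14.115 = 0.5·1260·(V1² − 5.313²)/1000
Solving for V1: V1 = √(5.313² + 2·(-14.115·1000)/1260) = 2.413 m/s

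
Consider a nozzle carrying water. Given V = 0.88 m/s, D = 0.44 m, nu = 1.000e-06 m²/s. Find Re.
Formula: Re = \frac{V D}{\nu}
Re = 0.88·0.44/1.000e-06 = 387200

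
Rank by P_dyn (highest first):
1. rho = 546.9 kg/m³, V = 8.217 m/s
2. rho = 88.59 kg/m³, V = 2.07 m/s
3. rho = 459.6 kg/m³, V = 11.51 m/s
Case 1: P_dyn = 18.46 kPa
Case 2: P_dyn = 0.1898 kPa
Case 3: P_dyn = 30.44 kPa
Ranking (highest first): 3, 1, 2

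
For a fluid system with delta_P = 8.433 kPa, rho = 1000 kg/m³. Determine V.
Formula: V = \sqrt{\frac{2 \Delta P}{\rho}}
V = √(2·(8.433·1000)/1000) = 4.107 m/s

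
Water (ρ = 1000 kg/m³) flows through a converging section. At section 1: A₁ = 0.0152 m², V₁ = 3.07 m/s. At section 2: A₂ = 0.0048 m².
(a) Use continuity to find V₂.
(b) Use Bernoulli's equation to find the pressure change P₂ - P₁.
(a) Continuity: A₁V₁=A₂V₂ -> V₂=A₁V₁/A₂=0.0152*3.07/0.0048=9.72 m/s
(b) Bernoulli: P₂-P₁=0.5*rho*(V₁^2-V₂^2)/1000=0.5*1000*(3.07^2-9.72^2)/1000=-42.53 kPa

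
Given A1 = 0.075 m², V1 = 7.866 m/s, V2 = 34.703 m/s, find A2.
Formula: V_2 = \frac{A_1 V_1}{A_2}
Substituting knowns: 34.703 = 0.075·7.866/A2
Solving for A2: A2 = 0.075·7.866/34.703 = 0.017 m²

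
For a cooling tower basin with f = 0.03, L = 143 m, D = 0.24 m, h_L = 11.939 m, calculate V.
Formula: h_L = f \frac{L}{D} \frac{V^2}{2g}
Substituting knowns: 11.939 = 0.03·(143/0.24)·V²/(2·9.81)
Solving for V: V = √(11.939·2·9.81/(0.03·(143/0.24))) = 3.62 m/s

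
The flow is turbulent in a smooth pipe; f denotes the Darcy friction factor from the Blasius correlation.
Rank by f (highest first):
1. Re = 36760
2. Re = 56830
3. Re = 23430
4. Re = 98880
Case 1: f = 0.02282
Case 2: f = 0.02047
Case 3: f = 0.02554
Case 4: f = 0.01782
Ranking (highest first): 3, 1, 2, 4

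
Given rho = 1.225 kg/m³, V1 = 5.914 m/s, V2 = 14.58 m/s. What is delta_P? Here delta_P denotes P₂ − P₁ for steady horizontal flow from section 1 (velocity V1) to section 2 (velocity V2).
Formula: \Delta P = \frac{1}{2} \rho (V_1^2 - V_2^2)
delta_P = 0.5·1.225·(5.914² − 14.58²)/1000 = -0.1088 kPa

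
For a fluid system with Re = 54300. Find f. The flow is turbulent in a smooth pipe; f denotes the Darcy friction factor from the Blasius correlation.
Formula: f = \frac{0.316}{Re^{0.25}}
f = 0.316/54300^0.25 = 0.0207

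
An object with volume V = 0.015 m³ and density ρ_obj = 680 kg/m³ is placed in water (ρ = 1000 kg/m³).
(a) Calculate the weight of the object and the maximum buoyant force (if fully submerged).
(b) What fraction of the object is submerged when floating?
(a) W=rho_obj*g*V=680*9.81*0.015=100.1 N; F_B(max)=rho*g*V=1000*9.81*0.015=147.2 N
(b) Floating fraction=rho_obj/rho=680/1000=0.680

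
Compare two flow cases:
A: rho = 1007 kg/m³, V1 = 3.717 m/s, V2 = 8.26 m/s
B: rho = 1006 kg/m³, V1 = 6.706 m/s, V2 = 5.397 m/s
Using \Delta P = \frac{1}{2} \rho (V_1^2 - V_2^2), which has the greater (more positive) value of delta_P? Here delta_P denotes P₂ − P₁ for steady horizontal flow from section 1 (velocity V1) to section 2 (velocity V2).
delta_P(A) = -27.4 kPa, delta_P(B) = 7.969 kPa. Answer: B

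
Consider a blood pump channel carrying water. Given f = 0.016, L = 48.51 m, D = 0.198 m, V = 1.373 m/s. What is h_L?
Formula: h_L = f \frac{L}{D} \frac{V^2}{2g}
h_L = 0.016·(48.51/0.198)·1.373²/(2·9.81) = 0.3766 m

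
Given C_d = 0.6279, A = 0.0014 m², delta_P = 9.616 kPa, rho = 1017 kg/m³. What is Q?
Formula: Q = C_d A \sqrt{\frac{2 \Delta P}{\rho}}
Q = 0.6279·0.0014·√(2·(9.616·1000)/1017)·1000 = 3.823 L/s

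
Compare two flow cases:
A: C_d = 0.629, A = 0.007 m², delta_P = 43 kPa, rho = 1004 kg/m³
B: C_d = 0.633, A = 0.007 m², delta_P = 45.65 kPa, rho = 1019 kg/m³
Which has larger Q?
Q(A) = 40.75 L/s, Q(B) = 41.94 L/s. Answer: B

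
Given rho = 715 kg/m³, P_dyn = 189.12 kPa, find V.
Formula: P_{dyn} = \frac{1}{2} \rho V^2
Substituting knowns: 189.12 = 0.5·715·V²/1000
Solving for V: V = √(2·(189.12·1000)/715) = 23 m/s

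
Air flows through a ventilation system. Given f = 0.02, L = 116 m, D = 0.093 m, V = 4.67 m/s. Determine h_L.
Formula: h_L = f \frac{L}{D} \frac{V^2}{2g}
h_L = 0.02·(116/0.093)·4.67²/(2·9.81) = 27.73 m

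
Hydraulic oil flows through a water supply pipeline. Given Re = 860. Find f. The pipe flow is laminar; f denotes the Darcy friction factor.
Formula: f = \frac{64}{Re}
f = 64/860 = 0.07442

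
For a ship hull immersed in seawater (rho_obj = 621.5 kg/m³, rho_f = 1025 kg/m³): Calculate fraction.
Formula: f_{sub} = \frac{\rho_{obj}}{\rho_f}
fraction = 621.5/1025 = 0.6063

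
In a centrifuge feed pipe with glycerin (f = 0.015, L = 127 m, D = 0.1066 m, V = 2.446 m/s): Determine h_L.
Formula: h_L = f \frac{L}{D} \frac{V^2}{2g}
h_L = 0.015·(127/0.1066)·2.446²/(2·9.81) = 5.449 m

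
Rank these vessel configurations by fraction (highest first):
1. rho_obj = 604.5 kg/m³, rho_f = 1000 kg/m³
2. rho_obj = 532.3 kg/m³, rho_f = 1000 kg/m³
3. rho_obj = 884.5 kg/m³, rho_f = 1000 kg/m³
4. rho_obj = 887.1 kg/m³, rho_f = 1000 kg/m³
Case 1: fraction = 0.6045
Case 2: fraction = 0.5323
Case 3: fraction = 0.8845
Case 4: fraction = 0.8871
Ranking (highest first): 4, 3, 1, 2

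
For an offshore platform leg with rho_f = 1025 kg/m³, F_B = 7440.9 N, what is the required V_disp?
Formula: F_B = \rho_f g V_{disp}
Substituting knowns: 7440.9 = 1025·9.81·V_disp
Solving for V_disp: V_disp = 7440.9/(1025·9.81) = 0.74 m³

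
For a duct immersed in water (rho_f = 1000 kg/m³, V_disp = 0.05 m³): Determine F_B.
Formula: F_B = \rho_f g V_{disp}
F_B = 1000·9.81·0.05 = 490.5 N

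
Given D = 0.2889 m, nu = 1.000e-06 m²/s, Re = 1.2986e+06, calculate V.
Formula: Re = \frac{V D}{\nu}
Substituting knowns: 1.2986e+06 = V·0.2889/1.000e-06
Solving for V: V = 1.2986e+06·1.000e-06/0.2889 = 4.495 m/s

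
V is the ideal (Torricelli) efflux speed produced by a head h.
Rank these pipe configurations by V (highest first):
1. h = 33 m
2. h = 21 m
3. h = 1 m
Case 1: V = 25.45 m/s
Case 2: V = 20.3 m/s
Case 3: V = 4.429 m/s
Ranking (highest first): 1, 2, 3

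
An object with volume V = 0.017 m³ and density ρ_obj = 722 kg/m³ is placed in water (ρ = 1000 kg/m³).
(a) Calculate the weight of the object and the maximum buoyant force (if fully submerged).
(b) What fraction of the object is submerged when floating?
(a) W=rho_obj*g*V=722*9.81*0.017=120.4 N; F_B(max)=rho*g*V=1000*9.81*0.017=166.8 N
(b) Floating fraction=rho_obj/rho=722/1000=0.722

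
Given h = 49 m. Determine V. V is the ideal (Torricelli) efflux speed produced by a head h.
Formula: V = \sqrt{2 g h}
V = √(2·9.81·49) = 31.01 m/s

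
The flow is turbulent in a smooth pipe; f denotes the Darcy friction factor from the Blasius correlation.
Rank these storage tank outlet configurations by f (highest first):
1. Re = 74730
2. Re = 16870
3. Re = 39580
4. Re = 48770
Case 1: f = 0.01911
Case 2: f = 0.02773
Case 3: f = 0.0224
Case 4: f = 0.02126
Ranking (highest first): 2, 3, 4, 1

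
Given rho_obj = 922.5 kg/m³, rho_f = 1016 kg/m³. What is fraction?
Formula: f_{sub} = \frac{\rho_{obj}}{\rho_f}
fraction = 922.5/1016 = 0.908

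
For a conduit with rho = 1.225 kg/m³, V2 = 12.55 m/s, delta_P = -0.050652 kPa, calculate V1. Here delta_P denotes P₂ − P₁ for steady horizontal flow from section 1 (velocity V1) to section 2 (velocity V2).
Formula: \Delta P = \frac{1}{2} \rho (V_1^2 - V_2^2)
Substituting knowns: -0.050652 = 0.5·1.225·(V1² − 12.55²)/1000
Solving for V1: V1 = √(12.55² + 2·(-0.050652·1000)/1.225) = 8.649 m/s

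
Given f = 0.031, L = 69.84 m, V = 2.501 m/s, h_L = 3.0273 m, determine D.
Formula: h_L = f \frac{L}{D} \frac{V^2}{2g}
Substituting knowns: 3.0273 = 0.031·(69.84/D)·2.501²/(2·9.81)
Solving for D: D = 0.031·69.84·2.501²/(2·9.81·3.0273) = 0.228 m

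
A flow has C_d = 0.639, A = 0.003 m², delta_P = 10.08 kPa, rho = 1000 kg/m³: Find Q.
Formula: Q = C_d A \sqrt{\frac{2 \Delta P}{\rho}}
Q = 0.639·0.003·√(2·(10.08·1000)/1000)·1000 = 8.607 L/s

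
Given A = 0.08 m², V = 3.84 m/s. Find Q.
Formula: Q = A V
Q = 0.08·3.84·1000 = 307.2 L/s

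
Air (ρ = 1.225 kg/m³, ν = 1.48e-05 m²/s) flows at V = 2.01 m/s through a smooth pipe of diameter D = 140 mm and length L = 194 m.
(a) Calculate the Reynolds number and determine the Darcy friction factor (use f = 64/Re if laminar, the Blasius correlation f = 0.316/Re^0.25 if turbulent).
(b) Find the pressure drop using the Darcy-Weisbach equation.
(a) Re = V·D/ν = 2.01·0.14/1.48e-05 = 19014 → turbulent (Re > 4000); f = 0.316/Re^0.25 = 0.316/19014^0.25 = 0.02691
(b) Darcy-Weisbach: ΔP = f·(L/D)·½ρV²/1000 = 0.02691·(194/0.140)·½·1.225·2.01²/1000 = 0.09228 kPa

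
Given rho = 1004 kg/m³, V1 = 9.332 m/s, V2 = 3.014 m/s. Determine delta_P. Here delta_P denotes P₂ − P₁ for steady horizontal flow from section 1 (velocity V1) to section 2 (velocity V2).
Formula: \Delta P = \frac{1}{2} \rho (V_1^2 - V_2^2)
delta_P = 0.5·1004·(9.332² − 3.014²)/1000 = 39.16 kPa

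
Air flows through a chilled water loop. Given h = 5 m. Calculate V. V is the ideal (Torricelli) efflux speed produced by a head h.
Formula: V = \sqrt{2 g h}
V = √(2·9.81·5) = 9.905 m/s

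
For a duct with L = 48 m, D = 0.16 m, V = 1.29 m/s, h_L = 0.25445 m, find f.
Formula: h_L = f \frac{L}{D} \frac{V^2}{2g}
Substituting knowns: 0.25445 = f·(48/0.16)·1.29²/(2·9.81)
Solving for f: f = 0.25445·2·9.81/((48/0.16)·1.29²) = 0.01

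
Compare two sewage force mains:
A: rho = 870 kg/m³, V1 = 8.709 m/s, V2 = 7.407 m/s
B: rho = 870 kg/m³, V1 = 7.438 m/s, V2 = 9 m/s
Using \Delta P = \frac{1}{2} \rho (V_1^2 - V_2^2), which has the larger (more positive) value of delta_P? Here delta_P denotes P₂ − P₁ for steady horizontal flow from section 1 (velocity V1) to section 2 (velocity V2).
delta_P(A) = 9.128 kPa, delta_P(B) = -11.17 kPa. Answer: A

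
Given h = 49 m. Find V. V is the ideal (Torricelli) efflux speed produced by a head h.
Formula: V = \sqrt{2 g h}
V = √(2·9.81·49) = 31.01 m/s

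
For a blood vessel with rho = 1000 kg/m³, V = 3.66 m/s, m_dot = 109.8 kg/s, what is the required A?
Formula: \dot{m} = \rho A V
Substituting knowns: 109.8 = 1000·A·3.66
Solving for A: A = 109.8/(1000·3.66) = 0.03 m²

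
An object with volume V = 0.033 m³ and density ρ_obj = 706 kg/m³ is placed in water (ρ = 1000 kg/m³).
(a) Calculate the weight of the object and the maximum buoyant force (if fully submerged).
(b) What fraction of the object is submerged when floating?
(a) W=rho_obj*g*V=706*9.81*0.033=228.6 N; F_B(max)=rho*g*V=1000*9.81*0.033=323.7 N
(b) Floating fraction=rho_obj/rho=706/1000=0.706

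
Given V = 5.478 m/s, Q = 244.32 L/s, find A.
Formula: Q = A V
Substituting knowns: 244.32 = A·5.478·1000
Solving for A: A = (244.32/1000)/5.478 = 0.0446 m²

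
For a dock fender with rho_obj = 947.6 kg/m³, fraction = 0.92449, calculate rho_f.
Formula: f_{sub} = \frac{\rho_{obj}}{\rho_f}
Substituting knowns: 0.92449 = 947.6/rho_f
Solving for rho_f: rho_f = 947.6/0.92449 = 1025 kg/m³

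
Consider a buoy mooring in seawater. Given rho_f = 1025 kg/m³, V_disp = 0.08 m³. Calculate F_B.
Formula: F_B = \rho_f g V_{disp}
F_B = 1025·9.81·0.08 = 804.4 N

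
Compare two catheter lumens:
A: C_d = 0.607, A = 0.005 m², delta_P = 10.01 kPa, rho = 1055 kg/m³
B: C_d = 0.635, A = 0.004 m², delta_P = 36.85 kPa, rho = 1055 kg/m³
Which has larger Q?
Q(A) = 13.22 L/s, Q(B) = 21.23 L/s. Answer: B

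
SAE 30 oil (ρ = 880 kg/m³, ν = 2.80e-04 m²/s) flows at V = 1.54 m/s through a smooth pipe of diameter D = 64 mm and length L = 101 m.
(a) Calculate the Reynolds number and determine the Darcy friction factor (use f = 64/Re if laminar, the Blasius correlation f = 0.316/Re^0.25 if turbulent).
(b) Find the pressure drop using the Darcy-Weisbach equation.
(a) Re = V·D/ν = 1.54·0.064/2.80e-04 = 352 → laminar (Re < 2300); f = 64/Re = 64/352 = 0.18182
(b) Darcy-Weisbach: ΔP = f·(L/D)·½ρV²/1000 = 0.18182·(101/0.064)·½·880·1.54²/1000 = 299.4 kPa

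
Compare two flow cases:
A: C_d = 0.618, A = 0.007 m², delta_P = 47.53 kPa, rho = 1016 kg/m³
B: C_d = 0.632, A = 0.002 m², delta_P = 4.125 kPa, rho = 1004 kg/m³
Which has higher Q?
Q(A) = 41.84 L/s, Q(B) = 3.623 L/s. Answer: A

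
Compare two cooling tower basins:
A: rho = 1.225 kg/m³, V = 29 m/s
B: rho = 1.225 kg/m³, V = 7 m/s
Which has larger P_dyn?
P_dyn(A) = 0.5151 kPa, P_dyn(B) = 0.03001 kPa. Answer: A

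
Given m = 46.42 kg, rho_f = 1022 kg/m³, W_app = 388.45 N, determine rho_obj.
Formula: W_{app} = mg\left(1 - \frac{\rho_f}{\rho_{obj}}\right)
Substituting knowns: 388.45 = 46.42·9.81·(1 − 1022/rho_obj)
Solving for rho_obj: rho_obj = 1022/(1 − 388.45/(46.42·9.81)) = 6953 kg/m³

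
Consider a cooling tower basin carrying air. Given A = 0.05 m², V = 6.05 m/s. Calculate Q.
Formula: Q = A V
Q = 0.05·6.05·1000 = 302.5 L/s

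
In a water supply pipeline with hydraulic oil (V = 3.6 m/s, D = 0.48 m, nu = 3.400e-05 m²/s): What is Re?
Formula: Re = \frac{V D}{\nu}
Re = 3.6·0.48/3.400e-05 = 50824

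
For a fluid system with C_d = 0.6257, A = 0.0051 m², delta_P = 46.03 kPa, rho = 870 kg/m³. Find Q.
Formula: Q = C_d A \sqrt{\frac{2 \Delta P}{\rho}}
Q = 0.6257·0.0051·√(2·(46.03·1000)/870)·1000 = 32.83 L/s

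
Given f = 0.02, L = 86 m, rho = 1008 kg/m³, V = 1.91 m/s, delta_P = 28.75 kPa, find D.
Formula: \Delta P = f \frac{L}{D} \frac{\rho V^2}{2}
Substituting knowns: 28.75 = 0.02·(86/D)·0.5·1008·1.91²/1000
Solving for D: D = 0.02·86·0.5·1008·1.91²/(28.75·1000) = 0.11 m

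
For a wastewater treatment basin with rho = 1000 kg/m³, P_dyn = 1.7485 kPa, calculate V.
Formula: P_{dyn} = \frac{1}{2} \rho V^2
Substituting knowns: 1.7485 = 0.5·1000·V²/1000
Solving for V: V = √(2·(1.7485·1000)/1000) = 1.87 m/s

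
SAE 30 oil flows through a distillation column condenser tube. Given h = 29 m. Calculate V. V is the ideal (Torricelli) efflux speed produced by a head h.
Formula: V = \sqrt{2 g h}
V = √(2·9.81·29) = 23.85 m/s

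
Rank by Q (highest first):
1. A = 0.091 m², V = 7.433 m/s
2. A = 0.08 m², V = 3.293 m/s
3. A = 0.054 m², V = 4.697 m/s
Case 1: Q = 676.4 L/s
Case 2: Q = 263.4 L/s
Case 3: Q = 253.6 L/s
Ranking (highest first): 1, 2, 3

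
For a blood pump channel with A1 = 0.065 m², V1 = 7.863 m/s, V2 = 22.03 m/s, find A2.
Formula: V_2 = \frac{A_1 V_1}{A_2}
Substituting knowns: 22.03 = 0.065·7.863/A2
Solving for A2: A2 = 0.065·7.863/22.03 = 0.0232 m²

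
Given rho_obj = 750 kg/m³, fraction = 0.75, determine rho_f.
Formula: f_{sub} = \frac{\rho_{obj}}{\rho_f}
Substituting knowns: 0.75 = 750/rho_f
Solving for rho_f: rho_f = 750/0.75 = 1000 kg/m³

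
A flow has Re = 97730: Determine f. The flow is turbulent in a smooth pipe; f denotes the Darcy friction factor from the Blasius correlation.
Formula: f = \frac{0.316}{Re^{0.25}}
f = 0.316/97730^0.25 = 0.01787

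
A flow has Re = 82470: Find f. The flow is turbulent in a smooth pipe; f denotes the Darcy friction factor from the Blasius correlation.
Formula: f = \frac{0.316}{Re^{0.25}}
f = 0.316/82470^0.25 = 0.01865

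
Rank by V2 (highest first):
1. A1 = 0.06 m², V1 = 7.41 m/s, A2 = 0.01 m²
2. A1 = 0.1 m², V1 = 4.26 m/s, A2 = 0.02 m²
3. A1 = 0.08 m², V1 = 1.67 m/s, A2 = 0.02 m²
Case 1: V2 = 44.46 m/s
Case 2: V2 = 21.3 m/s
Case 3: V2 = 6.68 m/s
Ranking (highest first): 1, 2, 3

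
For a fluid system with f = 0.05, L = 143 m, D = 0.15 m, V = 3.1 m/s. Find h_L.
Formula: h_L = f \frac{L}{D} \frac{V^2}{2g}
h_L = 0.05·(143/0.15)·3.1²/(2·9.81) = 23.35 m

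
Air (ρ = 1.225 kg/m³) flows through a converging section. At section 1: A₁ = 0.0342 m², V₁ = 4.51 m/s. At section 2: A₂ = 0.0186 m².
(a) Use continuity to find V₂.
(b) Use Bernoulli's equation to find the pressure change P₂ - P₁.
(a) Continuity: A₁V₁=A₂V₂ -> V₂=A₁V₁/A₂=0.0342*4.51/0.0186=8.29 m/s
(b) Bernoulli: P₂-P₁=0.5*rho*(V₁^2-V₂^2)/1000=0.5*1.225*(4.51^2-8.29^2)/1000=-0.02964 kPa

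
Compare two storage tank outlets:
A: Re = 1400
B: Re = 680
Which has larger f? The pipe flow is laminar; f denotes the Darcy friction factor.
f(A) = 0.04571, f(B) = 0.09412. Answer: B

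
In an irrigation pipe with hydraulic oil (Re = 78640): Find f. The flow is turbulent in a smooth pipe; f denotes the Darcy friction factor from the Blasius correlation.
Formula: f = \frac{0.316}{Re^{0.25}}
f = 0.316/78640^0.25 = 0.01887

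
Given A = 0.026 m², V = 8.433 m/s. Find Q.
Formula: Q = A V
Q = 0.026·8.433·1000 = 219.3 L/s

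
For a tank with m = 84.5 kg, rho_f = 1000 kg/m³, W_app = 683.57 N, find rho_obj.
Formula: W_{app} = mg\left(1 - \frac{\rho_f}{\rho_{obj}}\right)
Substituting knowns: 683.57 = 84.5·9.81·(1 − 1000/rho_obj)
Solving for rho_obj: rho_obj = 1000/(1 − 683.57/(84.5·9.81)) = 5702 kg/m³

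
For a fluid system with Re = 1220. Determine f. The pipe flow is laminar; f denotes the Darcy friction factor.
Formula: f = \frac{64}{Re}
f = 64/1220 = 0.05246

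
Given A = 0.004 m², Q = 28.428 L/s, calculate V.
Formula: Q = A V
Substituting knowns: 28.428 = 0.004·V·1000
Solving for V: V = (28.428/1000)/0.004 = 7.107 m/s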